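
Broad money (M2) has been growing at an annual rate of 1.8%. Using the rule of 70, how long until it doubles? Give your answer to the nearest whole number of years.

At 1.8%, doubling takes about 70/1.8 = 38.89 years.

about 39 years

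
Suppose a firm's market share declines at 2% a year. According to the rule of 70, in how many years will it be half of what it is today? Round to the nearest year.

approximately 35 years

The rule works in reverse for decay: 70/2 ≈ 35.00 years to halve.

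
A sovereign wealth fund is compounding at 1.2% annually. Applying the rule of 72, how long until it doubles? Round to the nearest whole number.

about 60 years

At 1.2%, doubling takes about 72/1.2 = 60.00 years.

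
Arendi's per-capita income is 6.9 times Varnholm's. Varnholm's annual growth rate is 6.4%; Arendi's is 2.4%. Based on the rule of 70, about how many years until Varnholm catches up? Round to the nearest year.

roughly 49 years

Varnholm gains on Arendi at 6.4% − 2.4% = 4 points a year.
At that relative rate the gap halves every 70/4 ≈ 17.50 years.
A 6.9 times gap takes log₂(6.9) ≈ 2.79 halvings to close: 2.79 × 17.50 ≈ 49 years.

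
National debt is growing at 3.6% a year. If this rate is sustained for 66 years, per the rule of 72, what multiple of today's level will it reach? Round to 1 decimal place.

about 9.8 times

Doubling time ≈ 72/3.6 = 20.00 years.
66 years / 20.00 ≈ 3.30 doublings → factor 2^3.30 ≈ 9.8.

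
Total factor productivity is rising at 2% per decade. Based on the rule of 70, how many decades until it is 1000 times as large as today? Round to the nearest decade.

≈ 349 decades

Doubling time ≈ 70/2 = 35.00 decades.
Reaching 1000× takes log₂(1000) ≈ 9.97 doublings.
9.97 × 35.00 ≈ 349 decades.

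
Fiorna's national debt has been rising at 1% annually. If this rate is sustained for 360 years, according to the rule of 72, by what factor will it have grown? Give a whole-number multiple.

Doubling time ≈ 72/1 = 72.00 years.
360/72.00 ≈ 5 doublings, so about 2^5 = 32×.

≈ 32 times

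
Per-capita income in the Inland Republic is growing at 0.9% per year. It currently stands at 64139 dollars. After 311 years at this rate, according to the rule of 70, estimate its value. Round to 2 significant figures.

1000000 dollars

It doubles every 70/0.9 ≈ 77.78 years, so 311 years is 4.00 doublings.
2^4.00 ≈ 16.00; 64139 × 16.00 ≈ 1000000 dollars.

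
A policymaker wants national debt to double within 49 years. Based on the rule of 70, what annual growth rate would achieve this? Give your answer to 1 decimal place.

about 1.4%

70 / 49 ≈ 1.43, so about 1.4% a year.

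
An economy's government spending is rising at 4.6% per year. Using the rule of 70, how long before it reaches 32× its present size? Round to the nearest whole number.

≈ 76 years

At 4.6% it doubles every 70/4.6 ≈ 15.22 years.
32× is 5 doublings, so 5 × 15.22 ≈ 76 years.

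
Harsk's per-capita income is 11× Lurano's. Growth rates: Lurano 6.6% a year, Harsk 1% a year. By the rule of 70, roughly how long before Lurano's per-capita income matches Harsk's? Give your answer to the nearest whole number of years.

roughly 43 years

What matters is the difference: 5.6 pp.
Rule of 70 on the gap: the ratio halves every 70/5.6 ≈ 12.50 years.
An 11× gap takes log₂(11) ≈ 3.46 halvings to close: 3.46 × 12.50 ≈ 43 years.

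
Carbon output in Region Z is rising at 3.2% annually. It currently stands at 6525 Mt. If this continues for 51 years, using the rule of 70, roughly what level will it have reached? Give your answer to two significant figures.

Doubling time ≈ 70/3.2 = 21.88 years.
51 years is 51/21.88 ≈ 2.33 doublings, a factor of 2^2.33 ≈ 5.03.
6525 × 5.03 ≈ 33000 Mt.

around 33000 Mt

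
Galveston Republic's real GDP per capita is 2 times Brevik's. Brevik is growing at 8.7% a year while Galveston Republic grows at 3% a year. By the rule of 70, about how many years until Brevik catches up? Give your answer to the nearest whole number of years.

Brevik gains on Galveston Republic at 8.7% − 3% = 5.7 points a year.
At that relative rate the gap halves every 70/5.7 ≈ 12.28 years.
A 2 times gap closes after 1 halving: 1 × 12.28 ≈ 12 years.

around 12 years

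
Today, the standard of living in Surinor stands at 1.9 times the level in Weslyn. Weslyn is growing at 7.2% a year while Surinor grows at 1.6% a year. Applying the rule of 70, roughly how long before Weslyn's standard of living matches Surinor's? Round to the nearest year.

Weslyn gains on Surinor at 7.2% − 1.6% = 5.6 points a year.
At that relative rate the gap halves every 70/5.6 ≈ 12.50 years.
A 1.9 times gap takes log₂(1.9) ≈ 0.93 halvings to close: 0.93 × 12.50 ≈ 12 years.

around 12 years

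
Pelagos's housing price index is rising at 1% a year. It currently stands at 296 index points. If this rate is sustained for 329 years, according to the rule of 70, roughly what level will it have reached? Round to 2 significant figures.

approximately 7700 index points

It doubles every 70/1 ≈ 70.00 years, so 329 years is 4.70 doublings.
2^4.70 ≈ 25.99; 296 × 25.99 ≈ 7700 index points.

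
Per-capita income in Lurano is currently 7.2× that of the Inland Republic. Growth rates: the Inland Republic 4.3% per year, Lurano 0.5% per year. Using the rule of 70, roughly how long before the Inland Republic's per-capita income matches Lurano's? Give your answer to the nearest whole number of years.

≈ 52 years

The growth-rate gap is 4.3% − 0.5% = 3.8 percentage points.
So the ratio between them halves every 70/3.8 ≈ 18.42 years.
A 7.2× gap takes log₂(7.2) ≈ 2.85 halvings to close: 2.85 × 18.42 ≈ 52 years.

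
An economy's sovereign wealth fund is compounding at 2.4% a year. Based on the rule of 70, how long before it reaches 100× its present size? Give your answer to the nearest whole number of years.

One doubling takes 70/2.4 = 29.17 years.
100× is log₂ 100 ≈ 6.64 doublings, so ≈ 6.64 × 29.17 = 194 years.

around 194 years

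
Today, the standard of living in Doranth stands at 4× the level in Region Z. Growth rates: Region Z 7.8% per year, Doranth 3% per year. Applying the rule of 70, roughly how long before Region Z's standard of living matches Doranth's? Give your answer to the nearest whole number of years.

Region Z gains on Doranth at 7.8% − 3% = 4.8 points a year.
At that relative rate the gap halves every 70/4.8 ≈ 14.58 years.
A 4× gap closes after 2 halvings: 2 × 14.58 ≈ 29 years.

around 29 years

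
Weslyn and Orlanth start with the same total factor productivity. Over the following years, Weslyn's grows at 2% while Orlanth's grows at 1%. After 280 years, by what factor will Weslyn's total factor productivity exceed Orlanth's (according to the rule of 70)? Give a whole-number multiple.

≈ 16 times

Weslyn pulls ahead at 1 pp per year, so the ratio doubles every 70/1 ≈ 70.00 years.
In 280 years that's 4.00 doublings: 2^4.00 ≈ 16.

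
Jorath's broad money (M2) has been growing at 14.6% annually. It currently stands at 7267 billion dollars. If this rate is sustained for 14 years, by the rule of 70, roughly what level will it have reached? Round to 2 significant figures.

≈ 55000 billion dollars

It doubles every 70/14.6 ≈ 4.79 years, so 14 years is 2.92 doublings.
2^2.92 ≈ 7.57; 7267 × 7.57 ≈ 55000 billion dollars.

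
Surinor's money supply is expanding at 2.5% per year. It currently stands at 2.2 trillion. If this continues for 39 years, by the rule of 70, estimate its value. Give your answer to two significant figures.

roughly 5.8 trillion

Doubling time ≈ 70/2.5 = 28.00 years.
39 years is 39/28.00 ≈ 1.39 doublings, a factor of 2^1.39 ≈ 2.62.
2.2 × 2.62 ≈ 5.8 trillion.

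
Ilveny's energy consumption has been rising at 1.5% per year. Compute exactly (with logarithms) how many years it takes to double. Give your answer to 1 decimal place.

t = ln(2) / ln(1 + 0.015) = 0.6931 / 0.014889 ≈ 46.55.

46.6 years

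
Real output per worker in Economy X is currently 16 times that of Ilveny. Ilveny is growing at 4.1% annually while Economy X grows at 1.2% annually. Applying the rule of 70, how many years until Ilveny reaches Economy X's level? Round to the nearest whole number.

about 97 years

The growth-rate gap is 4.1% − 1.2% = 2.9 percentage points.
So the ratio between them halves every 70/2.9 ≈ 24.14 years.
A 16 times gap closes after 4 halvings: 4 × 24.14 ≈ 97 years.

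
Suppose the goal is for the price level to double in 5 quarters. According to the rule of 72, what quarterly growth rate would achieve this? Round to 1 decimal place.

roughly 14.4%

72 / 5 ≈ 14.40, so about 14.4% per quarter.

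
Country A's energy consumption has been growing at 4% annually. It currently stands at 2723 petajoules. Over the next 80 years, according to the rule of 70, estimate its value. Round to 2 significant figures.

It doubles every 70/4 ≈ 17.50 years, so 80 years is 4.57 doublings.
2^4.57 ≈ 23.75; 2723 × 23.75 ≈ 65000 petajoules.

roughly 65000 petajoules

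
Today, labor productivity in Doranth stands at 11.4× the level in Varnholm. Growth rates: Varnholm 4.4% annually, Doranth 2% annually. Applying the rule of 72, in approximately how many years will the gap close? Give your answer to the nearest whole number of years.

Varnholm gains on Doranth at 4.4% − 2% = 2.4 points a year.
At that relative rate the gap halves every 72/2.4 ≈ 30.00 years.
An 11.4× gap takes log₂(11.4) ≈ 3.51 halvings to close: 3.51 × 30.00 ≈ 105 years.

roughly 105 years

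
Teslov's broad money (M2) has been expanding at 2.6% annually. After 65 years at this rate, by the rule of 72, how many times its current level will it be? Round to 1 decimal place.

Doubling time ≈ 72/2.6 = 27.69 years.
65 years / 27.69 ≈ 2.35 doublings → factor 2^2.35 ≈ 5.1.

≈ 5.1 times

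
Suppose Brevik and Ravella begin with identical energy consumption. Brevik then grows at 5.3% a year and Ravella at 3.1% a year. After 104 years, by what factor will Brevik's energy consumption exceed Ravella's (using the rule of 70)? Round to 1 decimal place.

Brevik pulls ahead at 2.2 pp per year, so the ratio doubles every 70/2.2 ≈ 31.82 years.
In 104 years that's 3.27 doublings: 2^3.27 ≈ 9.6.

9.6 times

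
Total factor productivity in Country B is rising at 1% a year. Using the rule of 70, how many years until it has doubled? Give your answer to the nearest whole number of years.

70/1 ≈ 70.00, so it doubles roughly every 70 years.

approximately 70 years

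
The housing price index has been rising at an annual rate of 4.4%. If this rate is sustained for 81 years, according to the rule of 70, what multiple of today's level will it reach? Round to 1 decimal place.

Doubling time ≈ 70/4.4 = 15.91 years.
81 years / 15.91 ≈ 5.09 doublings → factor 2^5.09 ≈ 34.1.

approximately 34.1 times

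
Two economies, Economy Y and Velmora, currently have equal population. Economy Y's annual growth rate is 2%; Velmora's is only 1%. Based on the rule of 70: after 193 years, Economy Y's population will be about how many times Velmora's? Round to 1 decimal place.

roughly 6.8 times

Rate gap = 2% − 1% = 1 point.
The ratio doubles every 70/1 ≈ 70.00 years.
193/70.00 ≈ 2.76 doublings → ratio ≈ 2^2.76 ≈ 6.8.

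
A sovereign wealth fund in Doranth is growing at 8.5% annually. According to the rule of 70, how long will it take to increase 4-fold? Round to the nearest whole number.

One doubling takes 70/8.5 = 8.24 years.
4 = 2^2, so 2 doublings → 16 years.

≈ 16 years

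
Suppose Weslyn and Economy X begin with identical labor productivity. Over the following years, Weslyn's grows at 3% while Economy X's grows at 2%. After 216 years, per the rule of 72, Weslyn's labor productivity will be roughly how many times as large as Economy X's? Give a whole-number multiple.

Weslyn pulls ahead at 1 pp per year, so the ratio doubles every 72/1 ≈ 72.00 years.
In 216 years that's 3.00 doublings: 2^3.00 ≈ 8.

about 8 times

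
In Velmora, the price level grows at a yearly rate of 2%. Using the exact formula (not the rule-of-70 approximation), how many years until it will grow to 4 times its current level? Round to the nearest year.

70 years

t = ln(4) / ln(1 + 0.02) = 1.3863 / 0.019803 ≈ 70.00.
≈ 70 years.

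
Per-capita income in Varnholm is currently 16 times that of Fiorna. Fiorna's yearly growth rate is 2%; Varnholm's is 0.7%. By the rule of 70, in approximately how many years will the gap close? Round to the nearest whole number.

Fiorna gains on Varnholm at 2% − 0.7% = 1.3 points a year.
At that relative rate the gap halves every 70/1.3 ≈ 53.85 years.
A 16 times gap closes after 4 halvings: 4 × 53.85 ≈ 215 years.

roughly 215 years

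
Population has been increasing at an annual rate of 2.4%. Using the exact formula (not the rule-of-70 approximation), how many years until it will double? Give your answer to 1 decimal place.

29.2 years

t = ln(2) / ln(1 + 0.024) = 0.6931 / 0.023717 ≈ 29.22.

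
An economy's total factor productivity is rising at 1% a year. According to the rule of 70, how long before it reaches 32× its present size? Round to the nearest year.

One doubling takes 70/1 = 70.00 years.
32 = 2^5, so 5 doublings → 350 years.

≈ 350 years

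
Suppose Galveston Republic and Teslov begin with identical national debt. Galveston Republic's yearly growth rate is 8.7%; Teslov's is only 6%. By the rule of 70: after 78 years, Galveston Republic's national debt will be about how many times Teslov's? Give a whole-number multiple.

Only the 2.7-point difference matters.
70/2.7 ≈ 25.93 years per doubling of the ratio; 78 years gives 3.01 doublings, so ≈ 8×.

≈ 8 times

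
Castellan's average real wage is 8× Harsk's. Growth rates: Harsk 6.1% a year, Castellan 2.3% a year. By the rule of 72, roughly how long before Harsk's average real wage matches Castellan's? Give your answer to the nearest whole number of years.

≈ 57 years

What matters is the difference: 3.8 pp.
Rule of 72 on the gap: the ratio halves every 72/3.8 ≈ 18.95 years.
An 8× gap closes after 3 halvings: 3 × 18.95 ≈ 57 years.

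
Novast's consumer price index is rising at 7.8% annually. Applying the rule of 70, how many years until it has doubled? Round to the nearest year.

At 7.8%, doubling takes about 70/7.8 = 8.97 years.

roughly 9 years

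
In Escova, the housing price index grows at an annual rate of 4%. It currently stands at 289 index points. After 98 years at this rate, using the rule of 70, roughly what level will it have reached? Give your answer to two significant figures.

roughly 14000 index points

Doubling time ≈ 70/4 = 17.50 years.
98 years is 98/17.50 ≈ 5.60 doublings, a factor of 2^5.60 ≈ 48.50.
289 × 48.50 ≈ 14000 index points.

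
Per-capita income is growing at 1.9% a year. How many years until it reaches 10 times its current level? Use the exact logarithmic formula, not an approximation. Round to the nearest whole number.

t = ln(10) / ln(1 + 0.019) = 2.3026 / 0.018822 ≈ 122.34.
≈ 122 years.

122 years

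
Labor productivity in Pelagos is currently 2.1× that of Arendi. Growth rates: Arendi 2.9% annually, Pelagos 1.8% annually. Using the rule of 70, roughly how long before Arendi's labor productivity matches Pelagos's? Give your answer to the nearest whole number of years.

The growth-rate gap is 2.9% − 1.8% = 1.1 percentage points.
So the ratio between them halves every 70/1.1 ≈ 63.64 years.
A 2.1× gap takes log₂(2.1) ≈ 1.07 halvings to close: 1.07 × 63.64 ≈ 68 years.

around 68 years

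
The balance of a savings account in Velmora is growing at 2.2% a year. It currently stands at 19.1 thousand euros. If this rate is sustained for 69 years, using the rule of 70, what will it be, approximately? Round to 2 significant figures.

roughly 86 thousand euros

Doubling time ≈ 70/2.2 = 31.82 years.
69 years is 69/31.82 ≈ 2.17 doublings, a factor of 2^2.17 ≈ 4.50.
19.1 × 4.50 ≈ 86 thousand euros.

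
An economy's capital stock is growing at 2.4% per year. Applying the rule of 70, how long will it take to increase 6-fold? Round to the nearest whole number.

Doubling time ≈ 70/2.4 = 29.17 years.
6× is log₂ 6 ≈ 2.58 doublings, so ≈ 2.58 × 29.17 = 75 years.

75 years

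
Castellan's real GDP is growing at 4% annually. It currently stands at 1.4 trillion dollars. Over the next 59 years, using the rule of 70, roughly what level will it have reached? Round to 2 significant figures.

Doubling time ≈ 70/4 = 17.50 years.
59 years is 59/17.50 ≈ 3.37 doublings, a factor of 2^3.37 ≈ 10.34.
1.4 × 10.34 ≈ 14 trillion dollars.

roughly 14 trillion dollars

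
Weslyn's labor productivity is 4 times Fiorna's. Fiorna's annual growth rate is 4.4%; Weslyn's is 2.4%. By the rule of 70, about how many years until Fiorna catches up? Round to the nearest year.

What matters is the difference: 2 pp.
Rule of 70 on the gap: the ratio halves every 70/2 ≈ 35.00 years.
A 4 times gap closes after 2 halvings: 2 × 35.00 ≈ 70 years.

70 years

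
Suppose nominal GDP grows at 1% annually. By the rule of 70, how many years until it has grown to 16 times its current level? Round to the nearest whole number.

Doubling time ≈ 70/1 = 70.00 years.
16× is 4 doublings, so 4 × 70.00 ≈ 280 years.

about 280 years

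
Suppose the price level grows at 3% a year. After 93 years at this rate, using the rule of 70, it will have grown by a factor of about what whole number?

Doubling time ≈ 70/3 = 23.33 years.
93/23.33 ≈ 4 doublings, so about 2^4 = 16×.

≈ 16 times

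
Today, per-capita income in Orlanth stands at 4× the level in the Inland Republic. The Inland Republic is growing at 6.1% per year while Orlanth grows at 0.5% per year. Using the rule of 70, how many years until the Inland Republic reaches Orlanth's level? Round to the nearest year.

around 25 years

What matters is the difference: 5.6 pp.
Rule of 70 on the gap: the ratio halves every 70/5.6 ≈ 12.50 years.
A 4× gap closes after 2 halvings: 2 × 12.50 ≈ 25 years.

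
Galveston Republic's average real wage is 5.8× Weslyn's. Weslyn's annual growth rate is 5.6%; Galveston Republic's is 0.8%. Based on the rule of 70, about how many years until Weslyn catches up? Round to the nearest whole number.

roughly 37 years

The growth-rate gap is 5.6% − 0.8% = 4.8 percentage points.
So the ratio between them halves every 70/4.8 ≈ 14.58 years.
A 5.8× gap takes log₂(5.8) ≈ 2.54 halvings to close: 2.54 × 14.58 ≈ 37 years.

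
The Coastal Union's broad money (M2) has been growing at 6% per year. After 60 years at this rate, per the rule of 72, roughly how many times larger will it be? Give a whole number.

around 32 times

Doubling time ≈ 72/6 = 12.00 years.
60/12.00 ≈ 5 doublings, so about 2^5 = 32×.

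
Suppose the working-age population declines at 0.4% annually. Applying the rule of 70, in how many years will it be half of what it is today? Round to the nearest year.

around 175 years

Falling at 0.4%, it halves about every 70/0.4 = 175.00 years.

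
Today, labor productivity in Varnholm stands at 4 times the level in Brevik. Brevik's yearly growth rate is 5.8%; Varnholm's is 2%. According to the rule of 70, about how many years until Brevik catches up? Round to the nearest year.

approximately 37 years

What matters is the difference: 3.8 pp.
Rule of 70 on the gap: the ratio halves every 70/3.8 ≈ 18.42 years.
A 4 times gap closes after 2 halvings: 2 × 18.42 ≈ 37 years.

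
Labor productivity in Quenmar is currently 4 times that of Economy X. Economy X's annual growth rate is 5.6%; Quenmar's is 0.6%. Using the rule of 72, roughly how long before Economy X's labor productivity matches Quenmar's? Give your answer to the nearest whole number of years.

≈ 29 years

Economy X gains on Quenmar at 5.6% − 0.6% = 5 points a year.
At that relative rate the gap halves every 72/5 ≈ 14.40 years.
A 4 times gap closes after 2 halvings: 2 × 14.40 ≈ 29 years.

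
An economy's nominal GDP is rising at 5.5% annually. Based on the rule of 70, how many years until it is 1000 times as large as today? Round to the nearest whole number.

Doubling time ≈ 70/5.5 = 12.73 years.
1000× is log₂ 1000 ≈ 9.97 doublings, so ≈ 9.97 × 12.73 = 127 years.

around 127 years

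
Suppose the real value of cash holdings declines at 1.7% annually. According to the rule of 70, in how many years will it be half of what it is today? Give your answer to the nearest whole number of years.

41 years

The rule works in reverse for decay: 70/1.7 ≈ 41.18 years to halve.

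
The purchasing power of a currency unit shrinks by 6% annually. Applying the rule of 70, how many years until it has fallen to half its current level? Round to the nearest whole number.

12 years

Falling at 6%, it halves about every 70/6 = 11.67 years.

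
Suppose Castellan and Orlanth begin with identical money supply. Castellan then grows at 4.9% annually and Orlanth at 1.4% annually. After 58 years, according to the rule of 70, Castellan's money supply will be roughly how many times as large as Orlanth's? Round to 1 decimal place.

Castellan pulls ahead at 3.5 pp per year, so the ratio doubles every 70/3.5 ≈ 20.00 years.
In 58 years that's 2.90 doublings: 2^2.90 ≈ 7.5.

≈ 7.5 times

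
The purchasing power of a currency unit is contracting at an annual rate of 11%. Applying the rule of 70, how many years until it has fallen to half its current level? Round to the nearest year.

Halving time ≈ 70 / 11 = 6.36 → 6 years.

6 years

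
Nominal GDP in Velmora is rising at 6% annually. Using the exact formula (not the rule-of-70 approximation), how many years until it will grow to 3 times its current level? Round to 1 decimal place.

18.9 years

t = ln(3) / ln(1 + 0.06) = 1.0986 / 0.058269 ≈ 18.85.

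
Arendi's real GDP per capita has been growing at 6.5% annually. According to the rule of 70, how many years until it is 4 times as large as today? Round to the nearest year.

One doubling takes 70/6.5 = 10.77 years.
4 = 2^2, so 2 doublings → 22 years.

around 22 years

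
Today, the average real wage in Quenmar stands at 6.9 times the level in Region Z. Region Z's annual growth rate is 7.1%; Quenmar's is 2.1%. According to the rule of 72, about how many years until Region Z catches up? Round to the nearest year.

Region Z gains on Quenmar at 7.1% − 2.1% = 5 points a year.
At that relative rate the gap halves every 72/5 ≈ 14.40 years.
A 6.9 times gap takes log₂(6.9) ≈ 2.79 halvings to close: 2.79 × 14.40 ≈ 40 years.

around 40 years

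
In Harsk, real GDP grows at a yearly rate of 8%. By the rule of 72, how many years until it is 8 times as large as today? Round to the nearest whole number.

At 8% it doubles every 72/8 ≈ 9.00 years.
8 = 2^3, so 3 doublings → 27 years.

about 27 years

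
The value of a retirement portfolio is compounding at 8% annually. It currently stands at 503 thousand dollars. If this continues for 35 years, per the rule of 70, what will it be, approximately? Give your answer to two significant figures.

around 8000 thousand dollars

Doubling time ≈ 70/8 = 8.75 years.
35 years is 35/8.75 ≈ 4.00 doublings, a factor of 2^4.00 ≈ 16.00.
503 × 16.00 ≈ 8000 thousand dollars.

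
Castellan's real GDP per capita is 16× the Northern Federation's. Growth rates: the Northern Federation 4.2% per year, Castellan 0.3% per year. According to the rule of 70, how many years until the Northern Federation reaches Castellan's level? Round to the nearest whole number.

about 72 years

the Northern Federation gains on Castellan at 4.2% − 0.3% = 3.9 points a year.
At that relative rate the gap halves every 70/3.9 ≈ 17.95 years.
A 16× gap closes after 4 halvings: 4 × 17.95 ≈ 72 years.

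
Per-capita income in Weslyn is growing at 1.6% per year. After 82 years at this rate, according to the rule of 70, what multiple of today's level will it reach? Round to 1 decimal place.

Doubles every ≈ 43.75 years (70/1.6).
82 years is 1.87 doublings; 2^1.87 ≈ 3.7×.

approximately 3.7 times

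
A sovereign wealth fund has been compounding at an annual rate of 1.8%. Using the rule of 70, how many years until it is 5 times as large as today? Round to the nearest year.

about 90 years

At 1.8% it doubles every 70/1.8 ≈ 38.89 years.
5× is log₂ 5 ≈ 2.32 doublings, so ≈ 2.32 × 38.89 = 90 years.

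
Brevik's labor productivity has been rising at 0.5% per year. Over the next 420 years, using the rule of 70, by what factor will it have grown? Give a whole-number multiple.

70/0.5 ≈ 140.00 years per doubling.
420 years fits 3 doublings: 2^3 = 8.

≈ 8 times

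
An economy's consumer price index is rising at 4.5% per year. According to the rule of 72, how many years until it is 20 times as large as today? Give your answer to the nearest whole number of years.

At 4.5% it doubles every 72/4.5 ≈ 16.00 years.
Reaching 20× takes log₂(20) ≈ 4.32 doublings.
4.32 × 16.00 ≈ 69 years.

approximately 69 years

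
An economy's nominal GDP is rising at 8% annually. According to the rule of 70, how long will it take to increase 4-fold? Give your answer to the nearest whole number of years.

approximately 18 years

At 8% it doubles every 70/8 ≈ 8.75 years.
4 = 2^2, so 2 doublings → 18 years.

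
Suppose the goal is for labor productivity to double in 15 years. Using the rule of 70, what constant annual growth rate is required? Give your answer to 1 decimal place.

70 / 15 ≈ 4.67, so about 4.7% a year.

≈ 4.7%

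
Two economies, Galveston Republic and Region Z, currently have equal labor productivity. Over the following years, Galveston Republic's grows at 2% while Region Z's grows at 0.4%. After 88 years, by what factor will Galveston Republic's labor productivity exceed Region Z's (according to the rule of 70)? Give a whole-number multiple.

4 times

Only the 1.6-point difference matters.
70/1.6 ≈ 43.75 years per doubling of the ratio; 88 years gives 2.01 doublings, so ≈ 4×.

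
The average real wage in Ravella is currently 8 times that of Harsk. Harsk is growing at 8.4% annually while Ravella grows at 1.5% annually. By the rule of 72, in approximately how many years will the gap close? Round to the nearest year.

≈ 31 years

What matters is the difference: 6.9 pp.
Rule of 72 on the gap: the ratio halves every 72/6.9 ≈ 10.43 years.
An 8 times gap closes after 3 halvings: 3 × 10.43 ≈ 31 years.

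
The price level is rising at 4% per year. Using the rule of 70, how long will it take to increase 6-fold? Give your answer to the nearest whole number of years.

around 45 years

At 4% it doubles every 70/4 ≈ 17.50 years.
Reaching 6× takes log₂(6) ≈ 2.58 doublings.
2.58 × 17.50 ≈ 45 years.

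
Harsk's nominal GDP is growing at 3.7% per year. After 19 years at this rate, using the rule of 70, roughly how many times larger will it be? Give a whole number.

2 times

Doubling time ≈ 70/3.7 = 18.92 years.
19/18.92 ≈ 1 doubling, so about 2^1 = 2×.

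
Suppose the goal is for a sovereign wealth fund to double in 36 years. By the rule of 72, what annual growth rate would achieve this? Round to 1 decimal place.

72 / 36 ≈ 2.00, so about 2.0% annually.

≈ 2.0%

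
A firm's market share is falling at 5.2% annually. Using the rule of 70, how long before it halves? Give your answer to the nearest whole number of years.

about 13 years

Falling at 5.2%, it halves about every 70/5.2 = 13.46 years.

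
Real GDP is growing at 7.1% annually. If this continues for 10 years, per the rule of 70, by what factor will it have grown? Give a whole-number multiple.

Doubling time ≈ 70/7.1 = 9.86 years.
10/9.86 ≈ 1 doubling, so about 2^1 = 2×.

2 times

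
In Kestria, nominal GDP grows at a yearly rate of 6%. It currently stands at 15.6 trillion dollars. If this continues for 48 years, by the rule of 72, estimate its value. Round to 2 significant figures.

Doubling time ≈ 72/6 = 12.00 years.
48 years is 48/12.00 ≈ 4.00 doublings, a factor of 2^4.00 ≈ 16.00.
15.6 × 16.00 ≈ 250 trillion dollars.

about 250 trillion dollars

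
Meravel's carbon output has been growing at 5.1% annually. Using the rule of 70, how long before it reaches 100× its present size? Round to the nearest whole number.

approximately 91 years

Doubling time ≈ 70/5.1 = 13.73 years.
Reaching 100× takes log₂(100) ≈ 6.64 doublings.
6.64 × 13.73 ≈ 91 years.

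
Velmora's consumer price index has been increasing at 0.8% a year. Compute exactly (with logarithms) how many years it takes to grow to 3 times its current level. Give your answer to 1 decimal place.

137.9 years

t = ln(3) / ln(1 + 0.008) = 1.0986 / 0.007968 ≈ 137.88.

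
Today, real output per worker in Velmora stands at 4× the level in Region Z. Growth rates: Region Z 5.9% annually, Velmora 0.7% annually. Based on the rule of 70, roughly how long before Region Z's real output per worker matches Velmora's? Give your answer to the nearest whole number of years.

about 27 years

Region Z gains on Velmora at 5.9% − 0.7% = 5.2 points a year.
At that relative rate the gap halves every 70/5.2 ≈ 13.46 years.
A 4× gap closes after 2 halvings: 2 × 13.46 ≈ 27 years.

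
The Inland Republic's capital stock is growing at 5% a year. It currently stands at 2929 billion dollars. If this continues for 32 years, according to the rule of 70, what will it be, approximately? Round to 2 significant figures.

≈ 14000 billion dollars

Doubling time ≈ 70/5 = 14.00 years.
32 years is 32/14.00 ≈ 2.29 doublings, a factor of 2^2.29 ≈ 4.89.
2929 × 4.89 ≈ 14000 billion dollars.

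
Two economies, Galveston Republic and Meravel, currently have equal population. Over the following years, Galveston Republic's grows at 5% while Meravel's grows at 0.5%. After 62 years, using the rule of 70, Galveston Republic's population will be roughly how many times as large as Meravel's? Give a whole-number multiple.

about 16 times

Galveston Republic pulls ahead at 4.5 pp per year, so the ratio doubles every 70/4.5 ≈ 15.56 years.
In 62 years that's 3.98 doublings: 2^3.98 ≈ 16.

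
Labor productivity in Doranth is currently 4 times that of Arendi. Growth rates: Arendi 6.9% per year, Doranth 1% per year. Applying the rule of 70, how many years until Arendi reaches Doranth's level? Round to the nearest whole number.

≈ 24 years

Arendi gains on Doranth at 6.9% − 1% = 5.9 points a year.
At that relative rate the gap halves every 70/5.9 ≈ 11.86 years.
A 4 times gap closes after 2 halvings: 2 × 11.86 ≈ 24 years.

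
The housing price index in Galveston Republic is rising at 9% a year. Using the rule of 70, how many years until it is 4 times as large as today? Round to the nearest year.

≈ 16 years

Doubling time ≈ 70/9 = 7.78 years.
4× is 2 doublings, so 2 × 7.78 ≈ 16 years.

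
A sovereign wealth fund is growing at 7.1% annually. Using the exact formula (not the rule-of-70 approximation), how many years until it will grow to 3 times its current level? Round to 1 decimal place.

t = ln(3) / ln(1 + 0.071) = 1.0986 / 0.068593 ≈ 16.02.

16.0 years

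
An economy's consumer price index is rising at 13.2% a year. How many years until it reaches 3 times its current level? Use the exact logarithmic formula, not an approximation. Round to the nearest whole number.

t = ln(3) / ln(1 + 0.132) = 1.0986 / 0.123986 ≈ 8.86.
≈ 9 years.

9 years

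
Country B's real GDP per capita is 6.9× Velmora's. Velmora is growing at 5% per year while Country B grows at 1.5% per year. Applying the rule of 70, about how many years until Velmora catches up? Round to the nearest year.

The growth-rate gap is 5% − 1.5% = 3.5 percentage points.
So the ratio between them halves every 70/3.5 ≈ 20.00 years.
A 6.9× gap takes log₂(6.9) ≈ 2.79 halvings to close: 2.79 × 20.00 ≈ 56 years.

approximately 56 years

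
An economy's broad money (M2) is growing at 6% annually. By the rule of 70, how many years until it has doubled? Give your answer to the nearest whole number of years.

≈ 12 years

At 6%, doubling takes about 70/6 = 11.67 years.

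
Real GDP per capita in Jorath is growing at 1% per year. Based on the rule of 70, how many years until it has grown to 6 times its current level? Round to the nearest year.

181 years

At 1% it doubles every 70/1 ≈ 70.00 years.
Reaching 6× takes log₂(6) ≈ 2.58 doublings.
2.58 × 70.00 ≈ 181 years.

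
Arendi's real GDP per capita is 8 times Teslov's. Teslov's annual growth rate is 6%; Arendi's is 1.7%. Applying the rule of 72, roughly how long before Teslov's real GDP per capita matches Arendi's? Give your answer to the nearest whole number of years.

50 years

What matters is the difference: 4.3 pp.
Rule of 72 on the gap: the ratio halves every 72/4.3 ≈ 16.74 years.
An 8 times gap closes after 3 halvings: 3 × 16.74 ≈ 50 years.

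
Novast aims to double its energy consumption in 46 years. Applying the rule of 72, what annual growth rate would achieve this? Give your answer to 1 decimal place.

72 / 46 ≈ 1.57, so about 1.6% annually.

around 1.6%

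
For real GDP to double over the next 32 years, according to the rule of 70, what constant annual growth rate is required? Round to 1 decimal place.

70 / 32 ≈ 2.19, so about 2.2% annually.

≈ 2.2% annually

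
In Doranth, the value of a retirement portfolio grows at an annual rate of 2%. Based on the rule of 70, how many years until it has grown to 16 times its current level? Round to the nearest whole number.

≈ 140 years

Doubling time ≈ 70/2 = 35.00 years.
Getting to 16× needs 4 doublings: 4 × 35.00 ≈ 140 years.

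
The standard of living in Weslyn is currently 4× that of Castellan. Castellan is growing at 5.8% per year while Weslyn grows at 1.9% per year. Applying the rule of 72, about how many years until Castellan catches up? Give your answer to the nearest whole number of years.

approximately 37 years

Castellan gains on Weslyn at 5.8% − 1.9% = 3.9 points a year.
At that relative rate the gap halves every 72/3.9 ≈ 18.46 years.
A 4× gap closes after 2 halvings: 2 × 18.46 ≈ 37 years.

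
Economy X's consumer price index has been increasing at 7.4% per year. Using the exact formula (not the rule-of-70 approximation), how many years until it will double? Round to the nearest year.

t = ln(2) / ln(1 + 0.074) = 0.6931 / 0.071390 ≈ 9.71.
≈ 10 years.

10 years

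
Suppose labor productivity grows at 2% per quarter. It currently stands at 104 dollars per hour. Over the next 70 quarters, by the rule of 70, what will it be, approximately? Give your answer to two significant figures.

Doubling time ≈ 70/2 = 35.00 quarters.
70 quarters is 70/35.00 ≈ 2.00 doublings, a factor of 2^2.00 ≈ 4.00.
104 × 4.00 ≈ 420 dollars per hour.

around 420 dollars per hour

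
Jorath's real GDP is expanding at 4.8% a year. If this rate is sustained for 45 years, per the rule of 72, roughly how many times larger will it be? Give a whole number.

≈ 8 times

72/4.8 ≈ 15.00 years per doubling.
45 years fits 3 doublings: 2^3 = 8.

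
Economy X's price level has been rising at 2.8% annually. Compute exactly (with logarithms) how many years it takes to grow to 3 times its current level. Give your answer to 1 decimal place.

t = ln(3) / ln(1 + 0.028) = 1.0986 / 0.027615 ≈ 39.78.

39.8 years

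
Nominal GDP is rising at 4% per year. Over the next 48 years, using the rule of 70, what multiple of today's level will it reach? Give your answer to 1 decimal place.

about 6.7 times

Doubling time ≈ 70/4 = 17.50 years.
48 years / 17.50 ≈ 2.74 doublings → factor 2^2.74 ≈ 6.7.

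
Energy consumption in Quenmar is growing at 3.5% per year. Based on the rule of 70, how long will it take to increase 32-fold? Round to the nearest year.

One doubling takes 70/3.5 = 20.00 years.
32 = 2^5, so 5 doublings → 100 years.

around 100 years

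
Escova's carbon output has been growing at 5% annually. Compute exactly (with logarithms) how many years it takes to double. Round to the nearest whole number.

t = ln(2) / ln(1 + 0.05) = 0.6931 / 0.048790 ≈ 14.21.
≈ 14 years.

14 years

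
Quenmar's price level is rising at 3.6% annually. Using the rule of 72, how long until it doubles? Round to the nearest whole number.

72/3.6 ≈ 20.00, so it doubles roughly every 20 years.

approximately 20 years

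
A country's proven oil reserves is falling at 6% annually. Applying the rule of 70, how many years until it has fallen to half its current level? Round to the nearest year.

Falling at 6%, it halves about every 70/6 = 11.67 years.

12 years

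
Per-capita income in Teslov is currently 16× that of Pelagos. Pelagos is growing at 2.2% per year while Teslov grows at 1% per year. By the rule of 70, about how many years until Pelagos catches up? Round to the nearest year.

Pelagos gains on Teslov at 2.2% − 1% = 1.2 points a year.
At that relative rate the gap halves every 70/1.2 ≈ 58.33 years.
A 16× gap closes after 4 halvings: 4 × 58.33 ≈ 233 years.

around 233 years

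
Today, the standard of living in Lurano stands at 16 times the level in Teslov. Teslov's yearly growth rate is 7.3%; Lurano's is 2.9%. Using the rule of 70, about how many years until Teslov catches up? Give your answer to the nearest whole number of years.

The growth-rate gap is 7.3% − 2.9% = 4.4 percentage points.
So the ratio between them halves every 70/4.4 ≈ 15.91 years.
A 16 times gap closes after 4 halvings: 4 × 15.91 ≈ 64 years.

about 64 years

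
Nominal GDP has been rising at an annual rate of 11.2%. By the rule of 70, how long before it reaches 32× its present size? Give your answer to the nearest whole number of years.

roughly 31 years

Doubling time ≈ 70/11.2 = 6.25 years.
32× is 5 doublings, so 5 × 6.25 ≈ 31 years.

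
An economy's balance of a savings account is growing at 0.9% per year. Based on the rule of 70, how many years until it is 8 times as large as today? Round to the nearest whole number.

One doubling takes 70/0.9 = 77.78 years.
8 = 2^3, so 3 doublings → 233 years.

roughly 233 years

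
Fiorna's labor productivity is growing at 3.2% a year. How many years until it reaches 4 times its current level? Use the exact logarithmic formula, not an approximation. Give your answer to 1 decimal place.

44.0 years

t = ln(4) / ln(1 + 0.032) = 1.3863 / 0.031499 ≈ 44.01.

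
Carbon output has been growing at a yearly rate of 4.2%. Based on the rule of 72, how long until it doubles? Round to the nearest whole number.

Doubling time ≈ 72 / 4.2 = 17.14 years.

roughly 17 years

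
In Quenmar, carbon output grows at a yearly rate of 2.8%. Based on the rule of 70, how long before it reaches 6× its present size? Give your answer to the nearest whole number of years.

Doubling time ≈ 70/2.8 = 25.00 years.
Reaching 6× takes log₂(6) ≈ 2.58 doublings.
2.58 × 25.00 ≈ 65 years.

roughly 65 years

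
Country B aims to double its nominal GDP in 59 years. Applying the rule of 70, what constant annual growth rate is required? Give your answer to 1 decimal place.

roughly 1.2%

70 / 59 ≈ 1.19, so about 1.2% annually.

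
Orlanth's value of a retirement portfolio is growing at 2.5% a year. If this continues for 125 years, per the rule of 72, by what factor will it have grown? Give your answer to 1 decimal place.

Doubling time ≈ 72/2.5 = 28.80 years.
125 years / 28.80 ≈ 4.34 doublings → factor 2^4.34 ≈ 20.3.

20.3 times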